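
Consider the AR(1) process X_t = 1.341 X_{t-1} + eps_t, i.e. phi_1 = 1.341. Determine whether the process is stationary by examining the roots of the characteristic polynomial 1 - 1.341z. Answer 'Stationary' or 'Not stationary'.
\text{Not stationary}

The AR(p) characteristic polynomial is P(z) = 1 - 1.341z.
Stationarity requires all roots to lie outside the unit circle, i.e. |z| > 1 for every root.
This is linear in z: 1 + (-1.341) z = 0  =>  z = -1/(-1.341) = 0.745712,  |z| = 0.745712.
Moduli of all roots: 0.7457.
All moduli strictly greater than 1? No.
Verdict: Not stationary.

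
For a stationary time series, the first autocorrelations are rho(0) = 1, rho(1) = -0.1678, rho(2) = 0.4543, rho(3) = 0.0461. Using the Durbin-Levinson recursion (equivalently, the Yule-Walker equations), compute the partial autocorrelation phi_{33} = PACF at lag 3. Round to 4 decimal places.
\phi_{33} = 0.2070

The PACF at lag k is phi_{kk}, the last component of the solution
to the Yule-Walker system G_k phi = r_k where
  (G_k)_{ij} = rho(|i - j|), (r_k)_i = rho(i), i,j = 1..k.
Equivalently, Durbin-Levinson gives phi_{kk} iteratively:
  phi_{11} = rho(1)
  phi_{kk} = [rho(k) - sum_{j=1..k-1} phi_{k-1,j} rho(k-j)]
            / [1 - sum_{j=1..k-1} phi_{k-1,j} rho(j)],
  phi_{k,j} = phi_{k-1,j} - phi_{kk} phi_{k-1,k-j},  j = 1..k-1.
Step k = 1:
  phi_11 = rho(1) = -0.1678.
Step k = 2:
  phi_22 = [rho(2) - phi_11 rho(1)] / [1 - phi_11 rho(1)] = [0.4543 - (-0.1678)(-0.1678)] / [1 - (-0.1678)(-0.1678)]
         = 0.42614316 / 0.97184316 = 0.43849.
  Update: phi_21 = phi_11 - phi_22 phi_11 = -0.1678 - (0.43849)(-0.1678) = -0.094221.
Step k = 3:
  phi_33 = [rho(3) - phi_21 rho(2) - phi_22 rho(1)] / [1 - phi_21 rho(1) - phi_22 rho(2)]
    numerator   = 0.0461 - (-0.094221)(0.4543) - (0.43849)(-0.1678) = 0.16248336
    denominator = 1 - (-0.094221)(-0.1678) - (0.43849)(0.4543) = 0.7849838
  phi_33 = 0.16248336 / 0.7849838 = 0.207.
Therefore phi_{33} = 0.2070.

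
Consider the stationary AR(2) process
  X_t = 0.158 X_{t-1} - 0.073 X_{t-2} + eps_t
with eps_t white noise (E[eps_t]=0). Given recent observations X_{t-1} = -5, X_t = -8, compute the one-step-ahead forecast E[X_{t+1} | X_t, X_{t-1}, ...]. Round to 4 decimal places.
E[X_{t+1} \mid \mathcal F_t] = -0.8990

For an AR(p) model X_t = c + sum_i phi_i X_{t-i} + eps_t, the
one-step-ahead conditional mean is
  E[X_{t+1} | X_t, ...] = c + sum_i phi_i X_{t+1-i}.
Substitute known values:
  E[X_{t+1} | ...] = (0.158) * (-8) + (-0.073) * (-5)
                   = -0.8990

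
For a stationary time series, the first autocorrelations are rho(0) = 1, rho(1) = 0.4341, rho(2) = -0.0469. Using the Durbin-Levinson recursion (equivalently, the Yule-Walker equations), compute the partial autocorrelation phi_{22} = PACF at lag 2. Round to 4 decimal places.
\phi_{22} = -0.2900

The PACF at lag k is phi_{kk}, the last component of the solution
to the Yule-Walker system G_k phi = r_k where
  (G_k)_{ij} = rho(|i - j|), (r_k)_i = rho(i), i,j = 1..k.
Equivalently, Durbin-Levinson gives phi_{kk} iteratively:
  phi_{11} = rho(1)
  phi_{kk} = [rho(k) - sum_{j=1..k-1} phi_{k-1,j} rho(k-j)]
            / [1 - sum_{j=1..k-1} phi_{k-1,j} rho(j)],
  phi_{k,j} = phi_{k-1,j} - phi_{kk} phi_{k-1,k-j},  j = 1..k-1.
Step k = 1:
  phi_11 = rho(1) = 0.4341.
Step k = 2:
  phi_22 = [rho(2) - phi_11 rho(1)] / [1 - phi_11 rho(1)] = [-0.0469 - (0.4341)(0.4341)] / [1 - (0.4341)(0.4341)]
         = -0.23534281 / 0.81155719 = -0.29.
Therefore phi_{22} = -0.2900.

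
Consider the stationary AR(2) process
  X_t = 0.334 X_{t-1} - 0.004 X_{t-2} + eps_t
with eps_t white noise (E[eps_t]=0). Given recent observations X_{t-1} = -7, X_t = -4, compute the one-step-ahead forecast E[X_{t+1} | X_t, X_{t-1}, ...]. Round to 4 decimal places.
E[X_{t+1} \mid \mathcal F_t] = -1.3080

For an AR(p) model X_t = c + sum_i phi_i X_{t-i} + eps_t, the
one-step-ahead conditional mean is
  E[X_{t+1} | X_t, ...] = c + sum_i phi_i X_{t+1-i}.
Substitute known values:
  E[X_{t+1} | ...] = (0.334) * (-4) + (-0.004) * (-7)
                   = -1.3080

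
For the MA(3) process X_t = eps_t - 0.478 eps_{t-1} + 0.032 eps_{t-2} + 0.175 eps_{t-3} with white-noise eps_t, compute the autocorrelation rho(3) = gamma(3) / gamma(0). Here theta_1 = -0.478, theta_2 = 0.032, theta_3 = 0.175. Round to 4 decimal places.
\rho(3) = 0.1389

For an MA(q) process with theta_0 = 1, the autocovariance is
  gamma(k) = sigma^2 * sum_{i=0..q-k} theta_i * theta_{i+k},
and rho(k) = gamma(k) / gamma(0). Sigma^2 cancels.
  numerator   = (1)*(0.175) = 0.175.
  denominator = (1)^2 + (-0.478)^2 + (0.032)^2 + (0.175)^2 = 1.260133.
  rho(3) = 0.175 / 1.260133 = 0.1389.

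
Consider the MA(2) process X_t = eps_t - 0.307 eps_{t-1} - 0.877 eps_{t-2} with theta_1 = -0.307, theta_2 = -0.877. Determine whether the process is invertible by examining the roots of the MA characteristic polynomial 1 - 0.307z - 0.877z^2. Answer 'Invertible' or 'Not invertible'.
\text{Not invertible}

The MA(q) characteristic polynomial is P(z) = 1 - 0.307z - 0.877z^2.
Invertibility requires all roots to lie outside the unit circle, i.e. |z| > 1 for every root.
Set 1 + (-0.307) z + (-0.877) z^2 = 0, i.e. a z^2 + b z + c = 0 with a = -0.877, b = -0.307, c = 1.
Discriminant D = b^2 - 4ac = (-0.307)^2 - 4*(-0.877)*1 = 0.094249 - (-3.508) = 3.602249.
D >= 0, so the roots are real: z = (-b +/- sqrt(D)) / (2a) = (0.307 +/- 1.897959) / (-1.754).
  z_1 = (0.307 + 1.897959) / (-1.754) = -1.2571,   |z_1| = 1.2571.
  z_2 = (0.307 - 1.897959) / (-1.754) = 0.907,   |z_2| = 0.907.
Moduli of all roots: 1.2571, 0.9070.
All moduli strictly greater than 1? No.
Verdict: Not invertible.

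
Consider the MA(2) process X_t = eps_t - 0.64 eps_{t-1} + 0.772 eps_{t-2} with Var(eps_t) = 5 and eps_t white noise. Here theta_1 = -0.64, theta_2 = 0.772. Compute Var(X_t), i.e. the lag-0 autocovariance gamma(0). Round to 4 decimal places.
\gamma(0) = 10.0279

For an MA(q) process X_t = eps_t + sum_i theta_i eps_{t-i} with
Var(eps_t) = sigma^2, the variance is
  gamma(0) = sigma^2 * (1 + sum_i theta_i^2).
  sum_i theta_i^2 = (-0.64)^2 + (0.772)^2 = 0.4096 + 0.595984 = 1.005584.
  gamma(0) = 5 * (1 + 1.005584) = 5 * 2.005584 = 10.02792, which rounds to 10.0279.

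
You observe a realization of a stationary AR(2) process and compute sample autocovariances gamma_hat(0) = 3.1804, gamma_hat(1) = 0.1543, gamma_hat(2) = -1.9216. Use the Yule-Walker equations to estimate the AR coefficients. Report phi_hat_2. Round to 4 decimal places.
\hat\phi_{2} = -0.6080

The Yule-Walker equations for an AR(p) process read, in matrix form,
  Gamma_p phi = r_p,   with   (Gamma_p)_{ij} = gamma(|i - j|),
                       (r_p)_i = gamma(i),   i,j = 1..p.
Substitute the sample gammas (Toeplitz matrix and right-hand side of size 2):
  Gamma_p = [[3.1804, 0.1543], [0.1543, 3.1804]]
  r_p     = [0.1543, -1.9216]
Written out:
  3.1804 phi_1 + 0.1543 phi_2 = 0.1543
  0.1543 phi_1 + 3.1804 phi_2 = -1.9216
Solve by Cramer's rule:
  det = gamma(0)^2 - gamma(1)^2 = (3.1804)^2 - (0.1543)^2 = 10.11494416 - 0.02380849 = 10.09113567
  phi_hat_1 = [gamma(1) gamma(0) - gamma(1) gamma(2)] / det = [(0.1543)(3.1804) - (0.1543)(-1.9216)] / 10.09113567 = 0.7872386 / 10.09113567 = 0.078
  phi_hat_2 = [gamma(0) gamma(2) - gamma(1)^2] / det = [(3.1804)(-1.9216) - (0.1543)^2] / 10.09113567 = -6.13526513 / 10.09113567 = -0.608
So phi_hat = [0.0780, -0.6080].
Therefore phi_hat_2 = -0.6080.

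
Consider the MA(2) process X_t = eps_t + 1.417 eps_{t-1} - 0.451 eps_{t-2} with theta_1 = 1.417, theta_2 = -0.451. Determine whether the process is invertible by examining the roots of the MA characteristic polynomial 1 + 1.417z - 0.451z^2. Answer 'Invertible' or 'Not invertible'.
\text{Not invertible}

The MA(q) characteristic polynomial is P(z) = 1 + 1.417z - 0.451z^2.
Invertibility requires all roots to lie outside the unit circle, i.e. |z| > 1 for every root.
Set 1 + (1.417) z + (-0.451) z^2 = 0, i.e. a z^2 + b z + c = 0 with a = -0.451, b = 1.417, c = 1.
Discriminant D = b^2 - 4ac = (1.417)^2 - 4*(-0.451)*1 = 2.007889 - (-1.804) = 3.811889.
D >= 0, so the roots are real: z = (-b +/- sqrt(D)) / (2a) = (-1.417 +/- 1.952406) / (-0.902).
  z_1 = (-1.417 + 1.952406) / (-0.902) = -0.5936,   |z_1| = 0.5936.
  z_2 = (-1.417 - 1.952406) / (-0.902) = 3.7355,   |z_2| = 3.7355.
Moduli of all roots: 0.5936, 3.7355.
All moduli strictly greater than 1? No.
Verdict: Not invertible.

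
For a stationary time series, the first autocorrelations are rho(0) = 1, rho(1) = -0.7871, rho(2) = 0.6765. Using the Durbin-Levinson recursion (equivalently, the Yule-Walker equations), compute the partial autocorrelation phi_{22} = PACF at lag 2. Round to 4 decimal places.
\phi_{22} = 0.1497

The PACF at lag k is phi_{kk}, the last component of the solution
to the Yule-Walker system G_k phi = r_k where
  (G_k)_{ij} = rho(|i - j|), (r_k)_i = rho(i), i,j = 1..k.
Equivalently, Durbin-Levinson gives phi_{kk} iteratively:
  phi_{11} = rho(1)
  phi_{kk} = [rho(k) - sum_{j=1..k-1} phi_{k-1,j} rho(k-j)]
            / [1 - sum_{j=1..k-1} phi_{k-1,j} rho(j)],
  phi_{k,j} = phi_{k-1,j} - phi_{kk} phi_{k-1,k-j},  j = 1..k-1.
Step k = 1:
  phi_11 = rho(1) = -0.7871.
Step k = 2:
  phi_22 = [rho(2) - phi_11 rho(1)] / [1 - phi_11 rho(1)] = [0.6765 - (-0.7871)(-0.7871)] / [1 - (-0.7871)(-0.7871)]
         = 0.05697359 / 0.38047359 = 0.1497.
Therefore phi_{22} = 0.1497.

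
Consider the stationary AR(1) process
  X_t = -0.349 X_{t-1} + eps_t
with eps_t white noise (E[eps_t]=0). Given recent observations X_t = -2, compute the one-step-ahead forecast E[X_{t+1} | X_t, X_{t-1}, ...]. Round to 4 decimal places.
E[X_{t+1} \mid \mathcal F_t] = 0.6980

For an AR(p) model X_t = c + sum_i phi_i X_{t-i} + eps_t, the
one-step-ahead conditional mean is
  E[X_{t+1} | X_t, ...] = c + sum_i phi_i X_{t+1-i}.
Substitute known values:
  E[X_{t+1} | ...] = (-0.349) * (-2)
                   = 0.6980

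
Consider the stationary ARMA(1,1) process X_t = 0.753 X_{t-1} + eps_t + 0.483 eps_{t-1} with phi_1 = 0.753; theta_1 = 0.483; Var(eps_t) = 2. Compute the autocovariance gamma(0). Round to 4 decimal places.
\gamma(0) = 9.0565

Multiply the model equation by X_{t-k} and take expectations. With theta_0 = psi_0 = 1 and psi_j the MA(infinity) weights, this gives
  gamma(k) - sum_i phi_i gamma(k-i) = c_k,
  c_k = sigma^2 * sum_{j=k..q} theta_j psi_{j-k}   (c_k = 0 for k > q),
using gamma(-m) = gamma(m).
psi-weights needed (psi_j = theta_j + sum_i phi_i psi_{j-i}):
  psi_1 = theta_1 + phi_1 = 0.483 + (0.753) = 1.236
Right-hand sides:
  c_0 = sigma^2 (1 + theta_1 psi_1) = 2 * (1 + (0.483)(1.236)) = 2 * 1.596988 = 3.193976
  c_1 = sigma^2 theta_1 = 2 * (0.483) = 0.966
  c_2 = 0
Equations for k = 0 and k = 1 (AR order 1):
  gamma(0) = phi_1 gamma(1) + c_0
  gamma(1) = phi_1 gamma(0) + c_1
Substituting the second into the first: gamma(0) (1 - phi_1^2) = c_0 + phi_1 c_1, so
  gamma(0) = (c_0 + phi_1 c_1) / (1 - phi_1^2) = (3.193976 + (0.753)(0.966)) / (1 - (0.753)^2) = 3.921374 / 0.432991 = 9.056479.
Therefore gamma(0) = 9.0565 (to 4 decimal places).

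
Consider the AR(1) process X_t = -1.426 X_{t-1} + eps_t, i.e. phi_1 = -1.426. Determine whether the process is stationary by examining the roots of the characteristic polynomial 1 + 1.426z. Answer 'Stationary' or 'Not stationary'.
\text{Not stationary}

The AR(p) characteristic polynomial is P(z) = 1 + 1.426z.
Stationarity requires all roots to lie outside the unit circle, i.e. |z| > 1 for every root.
This is linear in z: 1 + (1.426) z = 0  =>  z = -1/(1.426) = -0.701262,  |z| = 0.701262.
Moduli of all roots: 0.7013.
All moduli strictly greater than 1? No.
Verdict: Not stationary.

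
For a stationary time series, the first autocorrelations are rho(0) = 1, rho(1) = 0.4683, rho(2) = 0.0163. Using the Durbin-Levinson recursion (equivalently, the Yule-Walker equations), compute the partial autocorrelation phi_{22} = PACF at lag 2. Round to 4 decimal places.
\phi_{22} = -0.2600

The PACF at lag k is phi_{kk}, the last component of the solution
to the Yule-Walker system G_k phi = r_k where
  (G_k)_{ij} = rho(|i - j|), (r_k)_i = rho(i), i,j = 1..k.
Equivalently, Durbin-Levinson gives phi_{kk} iteratively:
  phi_{11} = rho(1)
  phi_{kk} = [rho(k) - sum_{j=1..k-1} phi_{k-1,j} rho(k-j)]
            / [1 - sum_{j=1..k-1} phi_{k-1,j} rho(j)],
  phi_{k,j} = phi_{k-1,j} - phi_{kk} phi_{k-1,k-j},  j = 1..k-1.
Step k = 1:
  phi_11 = rho(1) = 0.4683.
Step k = 2:
  phi_22 = [rho(2) - phi_11 rho(1)] / [1 - phi_11 rho(1)] = [0.0163 - (0.4683)(0.4683)] / [1 - (0.4683)(0.4683)]
         = -0.20300489 / 0.78069511 = -0.26.
Therefore phi_{22} = -0.2600.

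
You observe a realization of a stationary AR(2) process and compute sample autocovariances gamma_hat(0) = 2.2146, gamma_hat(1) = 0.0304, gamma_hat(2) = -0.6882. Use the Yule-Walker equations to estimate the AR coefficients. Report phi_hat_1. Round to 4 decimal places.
\hat\phi_{1} = 0.0180

The Yule-Walker equations for an AR(p) process read, in matrix form,
  Gamma_p phi = r_p,   with   (Gamma_p)_{ij} = gamma(|i - j|),
                       (r_p)_i = gamma(i),   i,j = 1..p.
Substitute the sample gammas (Toeplitz matrix and right-hand side of size 2):
  Gamma_p = [[2.2146, 0.0304], [0.0304, 2.2146]]
  r_p     = [0.0304, -0.6882]
Written out:
  2.2146 phi_1 + 0.0304 phi_2 = 0.0304
  0.0304 phi_1 + 2.2146 phi_2 = -0.6882
Solve by Cramer's rule:
  det = gamma(0)^2 - gamma(1)^2 = (2.2146)^2 - (0.0304)^2 = 4.90445316 - 0.00092416 = 4.903529
  phi_hat_1 = [gamma(1) gamma(0) - gamma(1) gamma(2)] / det = [(0.0304)(2.2146) - (0.0304)(-0.6882)] / 4.903529 = 0.08824512 / 4.903529 = 0.018
  phi_hat_2 = [gamma(0) gamma(2) - gamma(1)^2] / det = [(2.2146)(-0.6882) - (0.0304)^2] / 4.903529 = -1.52501188 / 4.903529 = -0.311
So phi_hat = [0.0180, -0.3110].
Therefore phi_hat_1 = 0.0180.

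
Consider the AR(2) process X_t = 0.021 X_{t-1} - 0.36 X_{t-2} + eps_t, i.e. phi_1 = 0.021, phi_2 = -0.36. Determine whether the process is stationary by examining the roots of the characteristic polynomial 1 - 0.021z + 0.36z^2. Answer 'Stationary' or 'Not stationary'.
\text{Stationary}

The AR(p) characteristic polynomial is P(z) = 1 - 0.021z + 0.36z^2.
Stationarity requires all roots to lie outside the unit circle, i.e. |z| > 1 for every root.
Set 1 + (-0.021) z + (0.36) z^2 = 0, i.e. a z^2 + b z + c = 0 with a = 0.36, b = -0.021, c = 1.
Discriminant D = b^2 - 4ac = (-0.021)^2 - 4*(0.36)*1 = 0.000441 - (1.44) = -1.439559.
D < 0, so the roots are the complex-conjugate pair z = (-b +/- i sqrt(-D)) / (2a) = 0.0292 +/- 1.6664i.
For a conjugate pair |z|^2 = z * conj(z) = (product of roots) = c/a = 1/(0.36) = 2.777778, so |z| = sqrt(2.777778) = 1.6667 for both roots.
Moduli of all roots: 1.6667, 1.6667.
All moduli strictly greater than 1? Yes.
Verdict: Stationary.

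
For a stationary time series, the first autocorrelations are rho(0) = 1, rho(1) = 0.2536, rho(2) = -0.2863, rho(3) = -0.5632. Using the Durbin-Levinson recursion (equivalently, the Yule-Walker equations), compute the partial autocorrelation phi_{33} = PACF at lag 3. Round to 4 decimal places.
\phi_{33} = -0.4580

The PACF at lag k is phi_{kk}, the last component of the solution
to the Yule-Walker system G_k phi = r_k where
  (G_k)_{ij} = rho(|i - j|), (r_k)_i = rho(i), i,j = 1..k.
Equivalently, Durbin-Levinson gives phi_{kk} iteratively:
  phi_{11} = rho(1)
  phi_{kk} = [rho(k) - sum_{j=1..k-1} phi_{k-1,j} rho(k-j)]
            / [1 - sum_{j=1..k-1} phi_{k-1,j} rho(j)],
  phi_{k,j} = phi_{k-1,j} - phi_{kk} phi_{k-1,k-j},  j = 1..k-1.
Step k = 1:
  phi_11 = rho(1) = 0.2536.
Step k = 2:
  phi_22 = [rho(2) - phi_11 rho(1)] / [1 - phi_11 rho(1)] = [-0.2863 - (0.2536)(0.2536)] / [1 - (0.2536)(0.2536)]
         = -0.35061296 / 0.93568704 = -0.374712.
  Update: phi_21 = phi_11 - phi_22 phi_11 = 0.2536 - (-0.374712)(0.2536) = 0.348627.
Step k = 3:
  phi_33 = [rho(3) - phi_21 rho(2) - phi_22 rho(1)] / [1 - phi_21 rho(1) - phi_22 rho(2)]
    numerator   = -0.5632 - (0.348627)(-0.2863) - (-0.374712)(0.2536) = -0.36836121
    denominator = 1 - (0.348627)(0.2536) - (-0.374712)(-0.2863) = 0.80430823
  phi_33 = -0.36836121 / 0.80430823 = -0.458.
Therefore phi_{33} = -0.4580.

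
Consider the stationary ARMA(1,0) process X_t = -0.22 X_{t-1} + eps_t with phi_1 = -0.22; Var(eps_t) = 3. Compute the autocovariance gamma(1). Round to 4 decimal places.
\gamma(1) = -0.6936

Multiply the model equation by X_{t-k} and take expectations. With theta_0 = psi_0 = 1 and psi_j the MA(infinity) weights, this gives
  gamma(k) - sum_i phi_i gamma(k-i) = c_k,
  c_k = sigma^2 * sum_{j=k..q} theta_j psi_{j-k}   (c_k = 0 for k > q),
using gamma(-m) = gamma(m).
Pure AR (q = 0): c_0 = sigma^2 = 3, c_k = 0 for k >= 1.
Equations for k = 0 and k = 1 (AR order 1):
  gamma(0) = phi_1 gamma(1) + c_0
  gamma(1) = phi_1 gamma(0) + c_1
Substituting the second into the first: gamma(0) (1 - phi_1^2) = c_0 + phi_1 c_1, so
  gamma(0) = c_0 / (1 - phi_1^2) = 3 / (1 - (-0.22)^2) = 3 / 0.9516 = 3.152585.
  gamma(1) = phi_1 gamma(0) = (-0.22)(3.152585) = -0.693569.
Therefore gamma(1) = -0.6936 (to 4 decimal places).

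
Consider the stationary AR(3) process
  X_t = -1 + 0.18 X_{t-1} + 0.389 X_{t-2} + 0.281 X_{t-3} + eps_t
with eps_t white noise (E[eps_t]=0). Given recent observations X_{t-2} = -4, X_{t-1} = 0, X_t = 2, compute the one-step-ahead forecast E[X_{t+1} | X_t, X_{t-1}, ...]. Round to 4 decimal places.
E[X_{t+1} \mid \mathcal F_t] = -1.7640

For an AR(p) model X_t = c + sum_i phi_i X_{t-i} + eps_t, the
one-step-ahead conditional mean is
  E[X_{t+1} | X_t, ...] = c + sum_i phi_i X_{t+1-i}.
Substitute known values:
  E[X_{t+1} | ...] = -1 + (0.18) * (2) + (0.389) * (0) + (0.281) * (-4)
                   = -1.7640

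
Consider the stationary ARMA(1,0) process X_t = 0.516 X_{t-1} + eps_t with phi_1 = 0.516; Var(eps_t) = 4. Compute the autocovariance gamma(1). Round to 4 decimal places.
\gamma(1) = 2.8130

Multiply the model equation by X_{t-k} and take expectations. With theta_0 = psi_0 = 1 and psi_j the MA(infinity) weights, this gives
  gamma(k) - sum_i phi_i gamma(k-i) = c_k,
  c_k = sigma^2 * sum_{j=k..q} theta_j psi_{j-k}   (c_k = 0 for k > q),
using gamma(-m) = gamma(m).
Pure AR (q = 0): c_0 = sigma^2 = 4, c_k = 0 for k >= 1.
Equations for k = 0 and k = 1 (AR order 1):
  gamma(0) = phi_1 gamma(1) + c_0
  gamma(1) = phi_1 gamma(0) + c_1
Substituting the second into the first: gamma(0) (1 - phi_1^2) = c_0 + phi_1 c_1, so
  gamma(0) = c_0 / (1 - phi_1^2) = 4 / (1 - (0.516)^2) = 4 / 0.733744 = 5.451493.
  gamma(1) = phi_1 gamma(0) = (0.516)(5.451493) = 2.81297.
Therefore gamma(1) = 2.8130 (to 4 decimal places).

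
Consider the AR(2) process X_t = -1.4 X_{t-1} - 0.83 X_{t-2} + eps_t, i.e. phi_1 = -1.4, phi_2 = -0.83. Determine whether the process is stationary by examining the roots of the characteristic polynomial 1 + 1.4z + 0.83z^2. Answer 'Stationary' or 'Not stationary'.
\text{Stationary}

The AR(p) characteristic polynomial is P(z) = 1 + 1.4z + 0.83z^2.
Stationarity requires all roots to lie outside the unit circle, i.e. |z| > 1 for every root.
Set 1 + (1.4) z + (0.83) z^2 = 0, i.e. a z^2 + b z + c = 0 with a = 0.83, b = 1.4, c = 1.
Discriminant D = b^2 - 4ac = (1.4)^2 - 4*(0.83)*1 = 1.96 - (3.32) = -1.36.
D < 0, so the roots are the complex-conjugate pair z = (-b +/- i sqrt(-D)) / (2a) = -0.8434 +/- 0.7025i.
For a conjugate pair |z|^2 = z * conj(z) = (product of roots) = c/a = 1/(0.83) = 1.204819, so |z| = sqrt(1.204819) = 1.0976 for both roots.
Moduli of all roots: 1.0976, 1.0976.
All moduli strictly greater than 1? Yes.
Verdict: Stationary.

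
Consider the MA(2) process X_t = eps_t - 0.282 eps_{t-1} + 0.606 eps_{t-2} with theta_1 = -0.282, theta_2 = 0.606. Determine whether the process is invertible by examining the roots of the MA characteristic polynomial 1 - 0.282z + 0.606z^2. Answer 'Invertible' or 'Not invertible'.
\text{Invertible}

The MA(q) characteristic polynomial is P(z) = 1 - 0.282z + 0.606z^2.
Invertibility requires all roots to lie outside the unit circle, i.e. |z| > 1 for every root.
Set 1 + (-0.282) z + (0.606) z^2 = 0, i.e. a z^2 + b z + c = 0 with a = 0.606, b = -0.282, c = 1.
Discriminant D = b^2 - 4ac = (-0.282)^2 - 4*(0.606)*1 = 0.079524 - (2.424) = -2.344476.
D < 0, so the roots are the complex-conjugate pair z = (-b +/- i sqrt(-D)) / (2a) = 0.2327 +/- 1.2633i.
For a conjugate pair |z|^2 = z * conj(z) = (product of roots) = c/a = 1/(0.606) = 1.650165, so |z| = sqrt(1.650165) = 1.2846 for both roots.
Moduli of all roots: 1.2846, 1.2846.
All moduli strictly greater than 1? Yes.
Verdict: Invertible.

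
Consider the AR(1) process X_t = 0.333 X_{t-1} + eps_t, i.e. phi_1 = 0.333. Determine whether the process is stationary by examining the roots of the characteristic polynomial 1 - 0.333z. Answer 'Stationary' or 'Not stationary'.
\text{Stationary}

The AR(p) characteristic polynomial is P(z) = 1 - 0.333z.
Stationarity requires all roots to lie outside the unit circle, i.e. |z| > 1 for every root.
This is linear in z: 1 + (-0.333) z = 0  =>  z = -1/(-0.333) = 3.003003,  |z| = 3.003003.
Moduli of all roots: 3.0030.
All moduli strictly greater than 1? Yes.
Verdict: Stationary.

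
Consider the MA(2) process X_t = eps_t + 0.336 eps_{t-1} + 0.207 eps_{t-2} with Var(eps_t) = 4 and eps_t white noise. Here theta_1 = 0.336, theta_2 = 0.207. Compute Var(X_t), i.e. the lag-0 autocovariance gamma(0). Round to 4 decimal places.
\gamma(0) = 4.6230

For an MA(q) process X_t = eps_t + sum_i theta_i eps_{t-i} with
Var(eps_t) = sigma^2, the variance is
  gamma(0) = sigma^2 * (1 + sum_i theta_i^2).
  sum_i theta_i^2 = (0.336)^2 + (0.207)^2 = 0.112896 + 0.042849 = 0.155745.
  gamma(0) = 4 * (1 + 0.155745) = 4 * 1.155745 = 4.62298, which rounds to 4.6230.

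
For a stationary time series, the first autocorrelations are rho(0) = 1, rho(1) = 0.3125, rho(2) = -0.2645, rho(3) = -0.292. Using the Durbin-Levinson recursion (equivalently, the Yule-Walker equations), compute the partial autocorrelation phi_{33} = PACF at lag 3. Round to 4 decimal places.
\phi_{33} = -0.0670

The PACF at lag k is phi_{kk}, the last component of the solution
to the Yule-Walker system G_k phi = r_k where
  (G_k)_{ij} = rho(|i - j|), (r_k)_i = rho(i), i,j = 1..k.
Equivalently, Durbin-Levinson gives phi_{kk} iteratively:
  phi_{11} = rho(1)
  phi_{kk} = [rho(k) - sum_{j=1..k-1} phi_{k-1,j} rho(k-j)]
            / [1 - sum_{j=1..k-1} phi_{k-1,j} rho(j)],
  phi_{k,j} = phi_{k-1,j} - phi_{kk} phi_{k-1,k-j},  j = 1..k-1.
Step k = 1:
  phi_11 = rho(1) = 0.3125.
Step k = 2:
  phi_22 = [rho(2) - phi_11 rho(1)] / [1 - phi_11 rho(1)] = [-0.2645 - (0.3125)(0.3125)] / [1 - (0.3125)(0.3125)]
         = -0.36215625 / 0.90234375 = -0.401351.
  Update: phi_21 = phi_11 - phi_22 phi_11 = 0.3125 - (-0.401351)(0.3125) = 0.437922.
Step k = 3:
  phi_33 = [rho(3) - phi_21 rho(2) - phi_22 rho(1)] / [1 - phi_21 rho(1) - phi_22 rho(2)]
    numerator   = -0.292 - (0.437922)(-0.2645) - (-0.401351)(0.3125) = -0.05074753
    denominator = 1 - (0.437922)(0.3125) - (-0.401351)(-0.2645) = 0.7569921
  phi_33 = -0.05074753 / 0.7569921 = -0.067.
Therefore phi_{33} = -0.0670.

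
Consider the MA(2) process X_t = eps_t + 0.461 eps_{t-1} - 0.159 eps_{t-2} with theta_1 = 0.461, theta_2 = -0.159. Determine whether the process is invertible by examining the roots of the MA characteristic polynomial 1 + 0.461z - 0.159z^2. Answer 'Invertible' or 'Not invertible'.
\text{Invertible}

The MA(q) characteristic polynomial is P(z) = 1 + 0.461z - 0.159z^2.
Invertibility requires all roots to lie outside the unit circle, i.e. |z| > 1 for every root.
Set 1 + (0.461) z + (-0.159) z^2 = 0, i.e. a z^2 + b z + c = 0 with a = -0.159, b = 0.461, c = 1.
Discriminant D = b^2 - 4ac = (0.461)^2 - 4*(-0.159)*1 = 0.212521 - (-0.636) = 0.848521.
D >= 0, so the roots are real: z = (-b +/- sqrt(D)) / (2a) = (-0.461 +/- 0.921152) / (-0.318).
  z_1 = (-0.461 + 0.921152) / (-0.318) = -1.447,   |z_1| = 1.447.
  z_2 = (-0.461 - 0.921152) / (-0.318) = 4.3464,   |z_2| = 4.3464.
Moduli of all roots: 1.4470, 4.3464.
All moduli strictly greater than 1? Yes.
Verdict: Invertible.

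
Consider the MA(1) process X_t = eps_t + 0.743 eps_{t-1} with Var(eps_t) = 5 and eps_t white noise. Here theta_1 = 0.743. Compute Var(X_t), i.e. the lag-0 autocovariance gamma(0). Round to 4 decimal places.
\gamma(0) = 7.7602

For an MA(q) process X_t = eps_t + sum_i theta_i eps_{t-i} with
Var(eps_t) = sigma^2, the variance is
  gamma(0) = sigma^2 * (1 + sum_i theta_i^2).
  sum_i theta_i^2 = (0.743)^2 = 0.552049.
  gamma(0) = 5 * (1 + 0.552049) = 5 * 1.552049 = 7.760245, which rounds to 7.7602.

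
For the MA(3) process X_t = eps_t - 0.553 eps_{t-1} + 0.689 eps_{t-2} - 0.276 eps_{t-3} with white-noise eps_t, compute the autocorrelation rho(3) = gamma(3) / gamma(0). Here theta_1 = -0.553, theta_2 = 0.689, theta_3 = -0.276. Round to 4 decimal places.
\rho(3) = -0.1487

For an MA(q) process with theta_0 = 1, the autocovariance is
  gamma(k) = sigma^2 * sum_{i=0..q-k} theta_i * theta_{i+k},
and rho(k) = gamma(k) / gamma(0). Sigma^2 cancels.
  numerator   = (1)*(-0.276) = -0.276.
  denominator = (1)^2 + (-0.553)^2 + (0.689)^2 + (-0.276)^2 = 1.856706.
  rho(3) = -0.276 / 1.856706 = -0.1487.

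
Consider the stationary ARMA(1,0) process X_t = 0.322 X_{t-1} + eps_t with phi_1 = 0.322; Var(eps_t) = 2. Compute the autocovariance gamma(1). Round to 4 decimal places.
\gamma(1) = 0.7185

Multiply the model equation by X_{t-k} and take expectations. With theta_0 = psi_0 = 1 and psi_j the MA(infinity) weights, this gives
  gamma(k) - sum_i phi_i gamma(k-i) = c_k,
  c_k = sigma^2 * sum_{j=k..q} theta_j psi_{j-k}   (c_k = 0 for k > q),
using gamma(-m) = gamma(m).
Pure AR (q = 0): c_0 = sigma^2 = 2, c_k = 0 for k >= 1.
Equations for k = 0 and k = 1 (AR order 1):
  gamma(0) = phi_1 gamma(1) + c_0
  gamma(1) = phi_1 gamma(0) + c_1
Substituting the second into the first: gamma(0) (1 - phi_1^2) = c_0 + phi_1 c_1, so
  gamma(0) = c_0 / (1 - phi_1^2) = 2 / (1 - (0.322)^2) = 2 / 0.896316 = 2.231356.
  gamma(1) = phi_1 gamma(0) = (0.322)(2.231356) = 0.718497.
Therefore gamma(1) = 0.7185 (to 4 decimal places).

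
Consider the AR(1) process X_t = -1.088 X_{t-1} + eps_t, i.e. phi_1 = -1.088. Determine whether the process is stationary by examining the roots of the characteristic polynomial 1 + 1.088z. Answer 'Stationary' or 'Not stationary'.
\text{Not stationary}

The AR(p) characteristic polynomial is P(z) = 1 + 1.088z.
Stationarity requires all roots to lie outside the unit circle, i.e. |z| > 1 for every root.
This is linear in z: 1 + (1.088) z = 0  =>  z = -1/(1.088) = -0.919118,  |z| = 0.919118.
Moduli of all roots: 0.9191.
All moduli strictly greater than 1? No.
Verdict: Not stationary.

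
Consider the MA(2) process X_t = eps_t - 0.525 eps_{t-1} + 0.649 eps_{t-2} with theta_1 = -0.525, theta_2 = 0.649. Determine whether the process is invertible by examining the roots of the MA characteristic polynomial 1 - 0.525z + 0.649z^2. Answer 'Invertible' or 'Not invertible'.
\text{Invertible}

The MA(q) characteristic polynomial is P(z) = 1 - 0.525z + 0.649z^2.
Invertibility requires all roots to lie outside the unit circle, i.e. |z| > 1 for every root.
Set 1 + (-0.525) z + (0.649) z^2 = 0, i.e. a z^2 + b z + c = 0 with a = 0.649, b = -0.525, c = 1.
Discriminant D = b^2 - 4ac = (-0.525)^2 - 4*(0.649)*1 = 0.275625 - (2.596) = -2.320375.
D < 0, so the roots are the complex-conjugate pair z = (-b +/- i sqrt(-D)) / (2a) = 0.4045 +/- 1.1736i.
For a conjugate pair |z|^2 = z * conj(z) = (product of roots) = c/a = 1/(0.649) = 1.540832, so |z| = sqrt(1.540832) = 1.2413 for both roots.
Moduli of all roots: 1.2413, 1.2413.
All moduli strictly greater than 1? Yes.
Verdict: Invertible.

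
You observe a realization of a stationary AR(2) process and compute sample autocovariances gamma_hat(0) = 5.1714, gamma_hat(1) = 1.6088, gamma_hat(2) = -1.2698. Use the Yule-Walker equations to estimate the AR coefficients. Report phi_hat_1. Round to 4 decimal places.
\hat\phi_{1} = 0.4290

The Yule-Walker equations for an AR(p) process read, in matrix form,
  Gamma_p phi = r_p,   with   (Gamma_p)_{ij} = gamma(|i - j|),
                       (r_p)_i = gamma(i),   i,j = 1..p.
Substitute the sample gammas (Toeplitz matrix and right-hand side of size 2):
  Gamma_p = [[5.1714, 1.6088], [1.6088, 5.1714]]
  r_p     = [1.6088, -1.2698]
Written out:
  5.1714 phi_1 + 1.6088 phi_2 = 1.6088
  1.6088 phi_1 + 5.1714 phi_2 = -1.2698
Solve by Cramer's rule:
  det = gamma(0)^2 - gamma(1)^2 = (5.1714)^2 - (1.6088)^2 = 26.74337796 - 2.58823744 = 24.15514052
  phi_hat_1 = [gamma(1) gamma(0) - gamma(1) gamma(2)] / det = [(1.6088)(5.1714) - (1.6088)(-1.2698)] / 24.15514052 = 10.36260256 / 24.15514052 = 0.429
  phi_hat_2 = [gamma(0) gamma(2) - gamma(1)^2] / det = [(5.1714)(-1.2698) - (1.6088)^2] / 24.15514052 = -9.15488116 / 24.15514052 = -0.379
So phi_hat = [0.4290, -0.3790].
Therefore phi_hat_1 = 0.4290.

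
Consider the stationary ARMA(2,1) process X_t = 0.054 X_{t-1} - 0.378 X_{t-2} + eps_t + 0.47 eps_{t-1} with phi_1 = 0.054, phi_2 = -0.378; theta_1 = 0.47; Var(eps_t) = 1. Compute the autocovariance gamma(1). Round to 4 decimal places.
\gamma(1) = 0.3987

Multiply the model equation by X_{t-k} and take expectations. With theta_0 = psi_0 = 1 and psi_j the MA(infinity) weights, this gives
  gamma(k) - sum_i phi_i gamma(k-i) = c_k,
  c_k = sigma^2 * sum_{j=k..q} theta_j psi_{j-k}   (c_k = 0 for k > q),
using gamma(-m) = gamma(m).
psi-weights needed (psi_j = theta_j + sum_i phi_i psi_{j-i}):
  psi_1 = theta_1 + phi_1 = 0.47 + (0.054) = 0.524
Right-hand sides:
  c_0 = sigma^2 (1 + theta_1 psi_1) = 1 * (1 + (0.47)(0.524)) = 1 * 1.24628 = 1.24628
  c_1 = sigma^2 theta_1 = 1 * (0.47) = 0.47
  c_2 = 0
Equations for k = 0, 1, 2 (AR order 2, c_2 = 0):
  (E0) gamma(0) = phi_1 gamma(1) + phi_2 gamma(2) + c_0
  (E1) gamma(1) = phi_1 gamma(0) + phi_2 gamma(1) + c_1
  (E2) gamma(2) = phi_1 gamma(1) + phi_2 gamma(0)
From (E1): gamma(1) = A gamma(0) + B with
  A = phi_1 / (1 - phi_2) = 0.054 / 1.378 = 0.039187,   B = c_1 / (1 - phi_2) = 0.47 / 1.378 = 0.341074.
Insert (E2) into (E0): gamma(0) (1 - phi_2^2) = phi_1 (1 + phi_2) gamma(1) + c_0.
  phi_1 (1 + phi_2) = (0.054)(0.622) = 0.033588,   1 - phi_2^2 = 0.857116.
Replace gamma(1) by A gamma(0) + B and collect gamma(0):
  gamma(0) [0.857116 - (0.033588)(0.039187)] = (0.033588)(0.341074) + 1.24628
  gamma(0) * 0.8558 = 1.257736
  gamma(0) = 1.257736 / 0.8558 = 1.469662.
  gamma(1) = A gamma(0) + B = (0.039187)(1.469662) + (0.341074) = 0.398666.
Therefore gamma(1) = 0.3987 (to 4 decimal places).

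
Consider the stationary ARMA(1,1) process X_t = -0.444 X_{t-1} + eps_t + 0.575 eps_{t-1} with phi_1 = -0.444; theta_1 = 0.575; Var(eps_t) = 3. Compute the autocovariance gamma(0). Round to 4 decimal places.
\gamma(0) = 3.0641

Multiply the model equation by X_{t-k} and take expectations. With theta_0 = psi_0 = 1 and psi_j the MA(infinity) weights, this gives
  gamma(k) - sum_i phi_i gamma(k-i) = c_k,
  c_k = sigma^2 * sum_{j=k..q} theta_j psi_{j-k}   (c_k = 0 for k > q),
using gamma(-m) = gamma(m).
psi-weights needed (psi_j = theta_j + sum_i phi_i psi_{j-i}):
  psi_1 = theta_1 + phi_1 = 0.575 + (-0.444) = 0.131
Right-hand sides:
  c_0 = sigma^2 (1 + theta_1 psi_1) = 3 * (1 + (0.575)(0.131)) = 3 * 1.075325 = 3.225975
  c_1 = sigma^2 theta_1 = 3 * (0.575) = 1.725
  c_2 = 0
Equations for k = 0 and k = 1 (AR order 1):
  gamma(0) = phi_1 gamma(1) + c_0
  gamma(1) = phi_1 gamma(0) + c_1
Substituting the second into the first: gamma(0) (1 - phi_1^2) = c_0 + phi_1 c_1, so
  gamma(0) = (c_0 + phi_1 c_1) / (1 - phi_1^2) = (3.225975 + (-0.444)(1.725)) / (1 - (-0.444)^2) = 2.460075 / 0.802864 = 3.064124.
Therefore gamma(0) = 3.0641 (to 4 decimal places).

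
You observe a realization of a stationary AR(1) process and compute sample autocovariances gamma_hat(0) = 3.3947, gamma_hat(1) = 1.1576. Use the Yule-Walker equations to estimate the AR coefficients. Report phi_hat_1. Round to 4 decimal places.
\hat\phi_{1} = 0.3410

The Yule-Walker equations for an AR(p) process read, in matrix form,
  Gamma_p phi = r_p,   with   (Gamma_p)_{ij} = gamma(|i - j|),
                       (r_p)_i = gamma(i),   i,j = 1..p.
Substitute the sample gammas (Toeplitz matrix and right-hand side of size 1):
  Gamma_p = [[3.3947]]
  r_p     = [1.1576]
With p = 1 this is the single equation gamma(0) phi_1 = gamma(1):
  phi_hat_1 = gamma(1) / gamma(0) = 1.1576 / 3.3947 = 0.3410.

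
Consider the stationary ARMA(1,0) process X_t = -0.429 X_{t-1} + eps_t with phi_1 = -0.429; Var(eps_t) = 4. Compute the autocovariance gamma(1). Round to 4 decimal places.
\gamma(1) = -2.1030

Multiply the model equation by X_{t-k} and take expectations. With theta_0 = psi_0 = 1 and psi_j the MA(infinity) weights, this gives
  gamma(k) - sum_i phi_i gamma(k-i) = c_k,
  c_k = sigma^2 * sum_{j=k..q} theta_j psi_{j-k}   (c_k = 0 for k > q),
using gamma(-m) = gamma(m).
Pure AR (q = 0): c_0 = sigma^2 = 4, c_k = 0 for k >= 1.
Equations for k = 0 and k = 1 (AR order 1):
  gamma(0) = phi_1 gamma(1) + c_0
  gamma(1) = phi_1 gamma(0) + c_1
Substituting the second into the first: gamma(0) (1 - phi_1^2) = c_0 + phi_1 c_1, so
  gamma(0) = c_0 / (1 - phi_1^2) = 4 / (1 - (-0.429)^2) = 4 / 0.815959 = 4.902207.
  gamma(1) = phi_1 gamma(0) = (-0.429)(4.902207) = -2.103047.
Therefore gamma(1) = -2.1030 (to 4 decimal places).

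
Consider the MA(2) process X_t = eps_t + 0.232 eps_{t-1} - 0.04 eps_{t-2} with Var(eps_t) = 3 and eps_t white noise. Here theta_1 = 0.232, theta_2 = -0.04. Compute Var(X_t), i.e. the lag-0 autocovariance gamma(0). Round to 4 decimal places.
\gamma(0) = 3.1663

For an MA(q) process X_t = eps_t + sum_i theta_i eps_{t-i} with
Var(eps_t) = sigma^2, the variance is
  gamma(0) = sigma^2 * (1 + sum_i theta_i^2).
  sum_i theta_i^2 = (0.232)^2 + (-0.04)^2 = 0.053824 + 0.0016 = 0.055424.
  gamma(0) = 3 * (1 + 0.055424) = 3 * 1.055424 = 3.166272, which rounds to 3.1663.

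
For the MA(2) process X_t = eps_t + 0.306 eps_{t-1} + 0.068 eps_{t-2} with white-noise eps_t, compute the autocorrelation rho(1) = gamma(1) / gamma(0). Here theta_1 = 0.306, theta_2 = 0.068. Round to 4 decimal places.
\rho(1) = 0.2976

For an MA(q) process with theta_0 = 1, the autocovariance is
  gamma(k) = sigma^2 * sum_{i=0..q-k} theta_i * theta_{i+k},
and rho(k) = gamma(k) / gamma(0). Sigma^2 cancels.
  numerator   = (1)*(0.306) + (0.306)*(0.068) = 0.326808.
  denominator = (1)^2 + (0.306)^2 + (0.068)^2 = 1.09826.
  rho(1) = 0.326808 / 1.09826 = 0.2976.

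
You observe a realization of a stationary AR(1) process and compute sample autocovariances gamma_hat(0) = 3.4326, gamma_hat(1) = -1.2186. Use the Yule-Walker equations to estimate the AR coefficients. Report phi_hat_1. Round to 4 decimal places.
\hat\phi_{1} = -0.3550

The Yule-Walker equations for an AR(p) process read, in matrix form,
  Gamma_p phi = r_p,   with   (Gamma_p)_{ij} = gamma(|i - j|),
                       (r_p)_i = gamma(i),   i,j = 1..p.
Substitute the sample gammas (Toeplitz matrix and right-hand side of size 1):
  Gamma_p = [[3.4326]]
  r_p     = [-1.2186]
With p = 1 this is the single equation gamma(0) phi_1 = gamma(1):
  phi_hat_1 = gamma(1) / gamma(0) = -1.2186 / 3.4326 = -0.3550.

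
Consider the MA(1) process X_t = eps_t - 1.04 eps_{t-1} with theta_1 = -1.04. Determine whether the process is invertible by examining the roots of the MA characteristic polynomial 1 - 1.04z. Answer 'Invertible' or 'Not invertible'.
\text{Not invertible}

The MA(q) characteristic polynomial is P(z) = 1 - 1.04z.
Invertibility requires all roots to lie outside the unit circle, i.e. |z| > 1 for every root.
This is linear in z: 1 + (-1.04) z = 0  =>  z = -1/(-1.04) = 0.961538,  |z| = 0.961538.
Moduli of all roots: 0.9615.
All moduli strictly greater than 1? No.
Verdict: Not invertible.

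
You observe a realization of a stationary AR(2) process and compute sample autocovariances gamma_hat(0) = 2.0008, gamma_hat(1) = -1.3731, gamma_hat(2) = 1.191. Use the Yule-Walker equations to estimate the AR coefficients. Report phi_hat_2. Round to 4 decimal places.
\hat\phi_{2} = 0.2349

The Yule-Walker equations for an AR(p) process read, in matrix form,
  Gamma_p phi = r_p,   with   (Gamma_p)_{ij} = gamma(|i - j|),
                       (r_p)_i = gamma(i),   i,j = 1..p.
Substitute the sample gammas (Toeplitz matrix and right-hand side of size 2):
  Gamma_p = [[2.0008, -1.3731], [-1.3731, 2.0008]]
  r_p     = [-1.3731, 1.191]
Written out:
  2.0008 phi_1 - 1.3731 phi_2 = -1.3731
  -1.3731 phi_1 + 2.0008 phi_2 = 1.191
Solve by Cramer's rule:
  det = gamma(0)^2 - gamma(1)^2 = (2.0008)^2 - (-1.3731)^2 = 4.00320064 - 1.88540361 = 2.11779703
  phi_hat_1 = [gamma(1) gamma(0) - gamma(1) gamma(2)] / det = [(-1.3731)(2.0008) - (-1.3731)(1.191)] / 2.11779703 = -1.11193638 / 2.11779703 = -0.525
  phi_hat_2 = [gamma(0) gamma(2) - gamma(1)^2] / det = [(2.0008)(1.191) - (-1.3731)^2] / 2.11779703 = 0.49754919 / 2.11779703 = 0.2349
So phi_hat = [-0.5250, 0.2349].
Therefore phi_hat_2 = 0.2349.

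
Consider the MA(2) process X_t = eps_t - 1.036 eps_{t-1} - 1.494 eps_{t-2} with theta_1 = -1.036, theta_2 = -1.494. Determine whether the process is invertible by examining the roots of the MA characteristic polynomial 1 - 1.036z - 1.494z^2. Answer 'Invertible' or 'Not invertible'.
\text{Not invertible}

The MA(q) characteristic polynomial is P(z) = 1 - 1.036z - 1.494z^2.
Invertibility requires all roots to lie outside the unit circle, i.e. |z| > 1 for every root.
Set 1 + (-1.036) z + (-1.494) z^2 = 0, i.e. a z^2 + b z + c = 0 with a = -1.494, b = -1.036, c = 1.
Discriminant D = b^2 - 4ac = (-1.036)^2 - 4*(-1.494)*1 = 1.073296 - (-5.976) = 7.049296.
D >= 0, so the roots are real: z = (-b +/- sqrt(D)) / (2a) = (1.036 +/- 2.655051) / (-2.988).
  z_1 = (1.036 + 2.655051) / (-2.988) = -1.2353,   |z_1| = 1.2353.
  z_2 = (1.036 - 2.655051) / (-2.988) = 0.5419,   |z_2| = 0.5419.
Moduli of all roots: 1.2353, 0.5419.
All moduli strictly greater than 1? No.
Verdict: Not invertible.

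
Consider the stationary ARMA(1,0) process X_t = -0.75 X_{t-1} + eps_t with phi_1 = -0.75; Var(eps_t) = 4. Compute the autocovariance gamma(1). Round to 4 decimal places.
\gamma(1) = -6.8571

Multiply the model equation by X_{t-k} and take expectations. With theta_0 = psi_0 = 1 and psi_j the MA(infinity) weights, this gives
  gamma(k) - sum_i phi_i gamma(k-i) = c_k,
  c_k = sigma^2 * sum_{j=k..q} theta_j psi_{j-k}   (c_k = 0 for k > q),
using gamma(-m) = gamma(m).
Pure AR (q = 0): c_0 = sigma^2 = 4, c_k = 0 for k >= 1.
Equations for k = 0 and k = 1 (AR order 1):
  gamma(0) = phi_1 gamma(1) + c_0
  gamma(1) = phi_1 gamma(0) + c_1
Substituting the second into the first: gamma(0) (1 - phi_1^2) = c_0 + phi_1 c_1, so
  gamma(0) = c_0 / (1 - phi_1^2) = 4 / (1 - (-0.75)^2) = 4 / 0.4375 = 9.142857.
  gamma(1) = phi_1 gamma(0) = (-0.75)(9.142857) = -6.857143.
Therefore gamma(1) = -6.8571 (to 4 decimal places).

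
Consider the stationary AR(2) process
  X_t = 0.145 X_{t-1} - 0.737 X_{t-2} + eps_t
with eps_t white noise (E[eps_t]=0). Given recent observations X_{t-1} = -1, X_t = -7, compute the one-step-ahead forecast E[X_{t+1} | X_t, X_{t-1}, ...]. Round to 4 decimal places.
E[X_{t+1} \mid \mathcal F_t] = -0.2780

For an AR(p) model X_t = c + sum_i phi_i X_{t-i} + eps_t, the
one-step-ahead conditional mean is
  E[X_{t+1} | X_t, ...] = c + sum_i phi_i X_{t+1-i}.
Substitute known values:
  E[X_{t+1} | ...] = (0.145) * (-7) + (-0.737) * (-1)
                   = -0.2780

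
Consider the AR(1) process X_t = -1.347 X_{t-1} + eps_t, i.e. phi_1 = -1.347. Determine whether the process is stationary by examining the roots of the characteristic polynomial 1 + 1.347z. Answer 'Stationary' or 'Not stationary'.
\text{Not stationary}

The AR(p) characteristic polynomial is P(z) = 1 + 1.347z.
Stationarity requires all roots to lie outside the unit circle, i.e. |z| > 1 for every root.
This is linear in z: 1 + (1.347) z = 0  =>  z = -1/(1.347) = -0.74239,  |z| = 0.74239.
Moduli of all roots: 0.7424.
All moduli strictly greater than 1? No.
Verdict: Not stationary.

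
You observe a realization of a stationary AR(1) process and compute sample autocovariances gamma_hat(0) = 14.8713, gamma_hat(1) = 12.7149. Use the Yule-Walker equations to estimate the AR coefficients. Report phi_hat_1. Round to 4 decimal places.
\hat\phi_{1} = 0.8550

The Yule-Walker equations for an AR(p) process read, in matrix form,
  Gamma_p phi = r_p,   with   (Gamma_p)_{ij} = gamma(|i - j|),
                       (r_p)_i = gamma(i),   i,j = 1..p.
Substitute the sample gammas (Toeplitz matrix and right-hand side of size 1):
  Gamma_p = [[14.8713]]
  r_p     = [12.7149]
With p = 1 this is the single equation gamma(0) phi_1 = gamma(1):
  phi_hat_1 = gamma(1) / gamma(0) = 12.7149 / 14.8713 = 0.8550.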